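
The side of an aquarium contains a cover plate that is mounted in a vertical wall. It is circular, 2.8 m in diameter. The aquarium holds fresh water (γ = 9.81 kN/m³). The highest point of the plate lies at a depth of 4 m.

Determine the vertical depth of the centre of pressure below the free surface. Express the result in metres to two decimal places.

h_p = 5.49 m

γ = 9.81 kN/m³.
The centroid is at the centre, 1.4 m below the top of the plate, so the centroid depth is h_c = 4 + 1.4 = 5.4 m.
A = π(1.4)² = 6.15752 m².
Resultant F = γ·h_c·A = 9.81 × 5.4 × 6.15752 = 326.188 kN.
I_c = πr⁴/4 = π × 1.4⁴/4 = 3.01719 m⁴.
Centre of pressure: y_p = y_c + I_c/(y_c·A) = 5.4 + 3.01719/(5.4 × 6.15752) = 5.4 + 0.0907409 = 5.49074 m along the plane.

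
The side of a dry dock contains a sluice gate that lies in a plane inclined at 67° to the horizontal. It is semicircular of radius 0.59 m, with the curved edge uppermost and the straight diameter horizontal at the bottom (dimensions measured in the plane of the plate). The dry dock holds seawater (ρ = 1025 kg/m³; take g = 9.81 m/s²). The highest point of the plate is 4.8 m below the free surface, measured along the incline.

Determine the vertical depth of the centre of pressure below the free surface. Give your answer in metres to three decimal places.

h_p = 4.735 m

γ = ρg = 1025 × 9.81 / 1000 = 10.05525 kN/m³.
Let θ = 67° be the plate's angle to the horizontal; measure y along the incline from where the plane meets the free surface. Vertical depth h = y·sinθ with sinθ = 0.920505.
The centroid lies 4r/(3π) = 0.250404 m above the diameter, so r − 4r/(3π) = 0.59 − 0.250404 = 0.339596 m below the topmost point, so y_c = 4.8 + 0.339596 = 5.1396 m and h_c = 5.1396 × 0.920505 = 4.73103 m.
A = πr²/2 = π × 0.59²/2 = 0.546794 m².
Resultant F = γ·h_c·A = 10.05525 × 4.73103 × 0.546794 = 26.0119 kN.
I_c = (π/8 − 8/(9π))·r⁴ = 0.109757 × 0.59⁴ = 0.0132997 m⁴.
Centre of pressure: y_p = y_c + I_c/(y_c·A) = 5.1396 + 0.0132997/(5.1396 × 0.546794) = 5.1396 + 0.00473248 = 5.14433 m along the plane.
Vertically, h_p = y_p·sinθ = 5.14433 × 0.920505 = 4.73538 m.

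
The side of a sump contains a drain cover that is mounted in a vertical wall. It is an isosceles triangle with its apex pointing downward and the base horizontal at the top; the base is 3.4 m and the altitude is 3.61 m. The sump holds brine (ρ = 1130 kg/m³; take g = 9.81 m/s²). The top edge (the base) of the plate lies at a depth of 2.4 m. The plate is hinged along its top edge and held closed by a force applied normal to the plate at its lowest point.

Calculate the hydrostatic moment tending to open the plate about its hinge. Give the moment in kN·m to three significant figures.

M ≈ 344 kN·m

γ = ρg = 1130 × 9.81 / 1000 = 11.0853 kN/m³.
With the apex down, the centroid sits h/3 = 3.61/3 = 1.20333 m below the base (the top edge), so the centroid depth is h_c = 2.4 + 1.20333 = 3.60333 m.
A = ½ × 3.4 × 3.61 = 6.137 m².
Resultant F = γ·h_c·A = 11.0853 × 3.60333 × 6.137 = 245.136 kN.
I_c = b·h³/36 = 3.4 × 3.61³/36 = 4.44322 m⁴.
Centre of pressure: y_p = y_c + I_c/(y_c·A) = 3.60333 + 4.44322/(3.60333 × 6.137) = 3.60333 + 0.200927 = 3.80426 m along the plane.
The resultant acts 1.20333 + 0.200927 = 1.40426 m (along the plate) below the hinge at the top edge, so the moment about the hinge is M = F × 1.40426 = 245.136 × 1.40426 = 344.235 kN·m.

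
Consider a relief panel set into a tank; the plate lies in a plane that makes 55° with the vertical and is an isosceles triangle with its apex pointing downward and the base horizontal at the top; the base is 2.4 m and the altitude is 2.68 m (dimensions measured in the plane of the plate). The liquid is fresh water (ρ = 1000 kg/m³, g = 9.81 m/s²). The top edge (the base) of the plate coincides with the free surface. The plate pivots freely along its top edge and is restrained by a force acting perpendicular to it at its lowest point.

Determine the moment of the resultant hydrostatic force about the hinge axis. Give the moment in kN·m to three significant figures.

γ = ρg = 1000 × 9.81 = 9810 N/m³ = 9.81 kN/m³.
The plate makes 55° with the vertical, i.e. θ = 90° − 55° = 35° to the horizontal. Measuring y along the incline from the free-surface line, vertical depth h = y·sinθ with sinθ = 0.573576.
With the apex down, the centroid sits h/3 = 2.68/3 = 0.893333 m below the base (the top edge), so y_c = 0.893333 m and h_c = 0.893333 × 0.573576 = 0.512394 m.
A = ½ × 2.4 × 2.68 = 3.216 m².
Resultant F = γ·h_c·A = 9.81 × 0.512394 × 3.216 = 16.1655 kN.
I_c = b·h³/36 = 2.4 × 2.68³/36 = 1.28326 m⁴.
Centre of pressure: y_p = y_c + I_c/(y_c·A) = 0.893333 + 1.28326/(0.893333 × 3.216) = 0.893333 + 0.446668 = 1.34 m along the plane.
The resultant acts 0.893333 + 0.446668 = 1.34 m (along the plate) below the hinge at the top edge, so the moment about the hinge is M = F × 1.34 = 16.1655 × 1.34 = 21.6618 kN·m.

M ≈ 21.7 kN·m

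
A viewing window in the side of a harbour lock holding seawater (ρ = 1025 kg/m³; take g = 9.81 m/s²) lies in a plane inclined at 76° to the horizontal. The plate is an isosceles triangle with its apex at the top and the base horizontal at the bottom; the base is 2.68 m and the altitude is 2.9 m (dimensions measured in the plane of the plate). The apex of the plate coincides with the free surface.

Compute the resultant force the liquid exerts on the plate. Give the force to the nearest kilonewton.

γ = ρg = 1025 × 9.81 / 1000 = 10.05525 kN/m³.
Let θ = 76° be the plate's angle to the horizontal; measure y along the incline from where the plane meets the free surface. Vertical depth h = y·sinθ with sinθ = 0.970296.
With the apex up, the centroid sits 2h/3 = 2 × 2.9/3 = 1.93333 m below the apex, so y_c = 1.93333 m and h_c = 1.93333 × 0.970296 = 1.8759 m.
A = ½ × 2.68 × 2.9 = 3.886 m².
Resultant F = γ·h_c·A = 10.05525 × 1.8759 × 3.886 = 73.3002 kN.

F ≈ 73 kN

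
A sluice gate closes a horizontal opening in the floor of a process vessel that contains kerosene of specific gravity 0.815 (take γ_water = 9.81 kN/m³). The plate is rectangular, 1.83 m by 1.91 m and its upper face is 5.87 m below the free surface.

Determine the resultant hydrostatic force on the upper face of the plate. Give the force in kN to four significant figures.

F ≈ 164.0 kN

γ = 0.815 × 9.81 = 7.99515 kN/m³.
The plate is horizontal, so pressure is uniform at p = γ·h = 7.99515 × 5.87 = 46.9315 kN/m².
A = 1.83 × 1.91 = 3.4953 m².
F = p·A = 46.9315 × 3.4953 = 164.04 kN.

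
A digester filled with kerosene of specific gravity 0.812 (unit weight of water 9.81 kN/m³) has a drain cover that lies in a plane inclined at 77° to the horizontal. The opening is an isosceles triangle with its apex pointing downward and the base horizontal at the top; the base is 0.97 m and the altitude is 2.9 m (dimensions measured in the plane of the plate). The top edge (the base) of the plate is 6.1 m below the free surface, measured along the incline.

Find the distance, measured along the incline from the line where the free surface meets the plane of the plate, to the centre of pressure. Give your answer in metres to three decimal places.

γ = 0.812 × 9.81 = 7.96572 kN/m³.
Let θ = 77° be the plate's angle to the horizontal; measure y along the incline from where the plane meets the free surface. Vertical depth h = y·sinθ with sinθ = 0.974370.
With the apex down, the centroid sits h/3 = 2.9/3 = 0.966667 m below the base (the top edge), so y_c = 6.1 + 0.966667 = 7.06667 m and h_c = 7.06667 × 0.974370 = 6.88555 m.
A = ½ × 0.97 × 2.9 = 1.4065 m².
Resultant F = γ·h_c·A = 7.96572 × 6.88555 × 1.4065 = 77.1442 kN.
I_c = b·h³/36 = 0.97 × 2.9³/36 = 0.657148 m⁴.
Centre of pressure: y_p = y_c + I_c/(y_c·A) = 7.06667 + 0.657148/(7.06667 × 1.4065) = 7.06667 + 0.0661163 = 7.13279 m along the plane.

y_p = 7.133 m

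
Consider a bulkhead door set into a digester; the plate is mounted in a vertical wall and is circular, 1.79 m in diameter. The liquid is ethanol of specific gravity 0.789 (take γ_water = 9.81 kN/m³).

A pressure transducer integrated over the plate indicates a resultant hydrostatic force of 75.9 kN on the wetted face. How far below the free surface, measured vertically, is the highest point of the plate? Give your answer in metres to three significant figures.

γ = 0.789 × 9.81 = 7.74009 kN/m³.
A = π(0.895)² = 2.51649 m².
From F = γ·h_c·A, the centroid depth is h_c = 75.9/(7.74009 × 2.51649) = 3.89673 m.
The centroid is at the centre, 0.895 m below the top of the plate, so the highest point sits at h_top = 3.89673 − 0.895 = 3.00173 m below the surface.

d_top ≈ 3.00 m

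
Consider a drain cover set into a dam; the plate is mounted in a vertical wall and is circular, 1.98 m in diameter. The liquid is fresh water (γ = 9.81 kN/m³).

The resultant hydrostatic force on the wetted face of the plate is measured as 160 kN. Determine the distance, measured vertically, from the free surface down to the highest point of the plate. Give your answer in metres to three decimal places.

γ = 9.81 kN/m³.
A = π(0.99)² = 3.07907 m².
From F = γ·h_c·A, the centroid depth is h_c = 160/(9.81 × 3.07907) = 5.29702 m.
The centroid is at the centre, 0.99 m below the top of the plate, so the highest point sits at h_top = 5.29702 − 0.99 = 4.30702 m below the surface.

d_top ≈ 4.307 m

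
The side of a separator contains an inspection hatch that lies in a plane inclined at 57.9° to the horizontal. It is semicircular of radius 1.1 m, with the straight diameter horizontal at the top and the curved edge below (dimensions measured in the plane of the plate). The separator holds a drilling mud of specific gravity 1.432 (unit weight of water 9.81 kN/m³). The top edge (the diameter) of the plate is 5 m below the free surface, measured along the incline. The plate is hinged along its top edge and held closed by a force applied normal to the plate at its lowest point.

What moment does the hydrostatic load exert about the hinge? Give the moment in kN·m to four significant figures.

γ = 1.432 × 9.81 = 14.04792 kN/m³.
Let θ = 57.9° be the plate's angle to the horizontal; measure y along the incline from where the plane meets the free surface. Vertical depth h = y·sinθ with sinθ = 0.847122.
The centroid of a semicircle lies 4r/(3π) = 0.466854 m from the diameter, here below the top edge, so y_c = 5 + 0.466854 = 5.46685 m and h_c = 5.46685 × 0.847122 = 4.63109 m.
A = πr²/2 = π × 1.1²/2 = 1.90066 m².
Resultant F = γ·h_c·A = 14.04792 × 4.63109 × 1.90066 = 123.652 kN.
I_c = (π/8 − 8/(9π))·r⁴ = 0.109757 × 1.1⁴ = 0.160695 m⁴.
Centre of pressure: y_p = y_c + I_c/(y_c·A) = 5.46685 + 0.160695/(5.46685 × 1.90066) = 5.46685 + 0.0154654 = 5.48232 m along the plane.
The resultant acts 0.466854 + 0.0154654 = 0.482319 m (along the plate) below the hinge at the top edge, so the moment about the hinge is M = F × 0.482319 = 123.652 × 0.482319 = 59.6397 kN·m.

M ≈ 59.64 kN·m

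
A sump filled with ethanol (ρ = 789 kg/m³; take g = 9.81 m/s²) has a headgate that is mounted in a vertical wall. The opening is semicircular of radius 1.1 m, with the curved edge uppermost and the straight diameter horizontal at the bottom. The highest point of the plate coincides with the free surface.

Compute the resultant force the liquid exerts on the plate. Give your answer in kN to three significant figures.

F ≈ 9.31 kN

γ = ρg = 789 × 9.81 / 1000 = 7.74009 kN/m³.
The centroid lies 4r/(3π) = 0.466854 m above the diameter, so r − 4r/(3π) = 1.1 − 0.466854 = 0.633146 m below the topmost point, so the centroid depth is h_c = 0.633146 m.
A = πr²/2 = π × 1.1²/2 = 1.90066 m².
Resultant F = γ·h_c·A = 7.74009 × 0.633146 × 1.90066 = 9.31439 kN.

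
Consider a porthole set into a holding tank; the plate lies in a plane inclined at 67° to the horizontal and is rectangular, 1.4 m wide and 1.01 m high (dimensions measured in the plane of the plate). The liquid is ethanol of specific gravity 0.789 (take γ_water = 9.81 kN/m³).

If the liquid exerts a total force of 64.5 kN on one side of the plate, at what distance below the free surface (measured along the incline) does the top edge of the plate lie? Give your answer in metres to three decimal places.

y_top ≈ 5.897 m

γ = 0.789 × 9.81 = 7.74009 kN/m³.
A = 1.4 × 1.01 = 1.414 m².
From F = γ·h_c·A, the centroid depth is h_c = 64.5/(7.74009 × 1.414) = 5.89338 m.
Let θ = 67° be the plate's angle to the horizontal; measure y along the incline from where the plane meets the free surface. Vertical depth h = y·sinθ with sinθ = 0.920505.
Along the incline, y_c = h_c/sinθ = 5.89338/0.920505 = 6.40233 m.
The centroid lies 1.01/2 = 0.505 m below the top edge, so the top edge sits at y_top = 6.40233 − 0.505 = 5.89733 m along the incline.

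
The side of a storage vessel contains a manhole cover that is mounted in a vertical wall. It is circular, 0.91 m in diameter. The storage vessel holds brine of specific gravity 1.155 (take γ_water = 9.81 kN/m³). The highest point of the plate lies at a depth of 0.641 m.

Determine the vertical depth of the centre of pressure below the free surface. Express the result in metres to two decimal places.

h_p = 1.14 m

γ = 1.155 × 9.81 = 11.33055 kN/m³.
The centroid is at the centre, 0.455 m below the top of the plate, so the centroid depth is h_c = 0.641 + 0.455 = 1.096 m.
A = π(0.455)² = 0.650388 m².
Resultant F = γ·h_c·A = 11.33055 × 1.096 × 0.650388 = 8.0767 kN.
I_c = πr⁴/4 = π × 0.455⁴/4 = 0.0336617 m⁴.
Centre of pressure: y_p = y_c + I_c/(y_c·A) = 1.096 + 0.0336617/(1.096 × 0.650388) = 1.096 + 0.0472229 = 1.14322 m along the plane.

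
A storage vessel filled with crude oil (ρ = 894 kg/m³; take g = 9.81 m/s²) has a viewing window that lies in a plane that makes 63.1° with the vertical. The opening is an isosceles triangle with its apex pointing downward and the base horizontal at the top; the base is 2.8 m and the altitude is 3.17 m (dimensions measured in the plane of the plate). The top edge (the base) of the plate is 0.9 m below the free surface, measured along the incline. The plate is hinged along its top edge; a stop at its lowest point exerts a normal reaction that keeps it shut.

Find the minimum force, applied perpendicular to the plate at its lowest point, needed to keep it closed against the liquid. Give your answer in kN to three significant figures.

γ = ρg = 894 × 9.81 / 1000 = 8.77014 kN/m³.
The plate makes 63.1° with the vertical, i.e. θ = 90° − 63.1° = 26.9° to the horizontal. Measuring y along the incline from the free-surface line, vertical depth h = y·sinθ with sinθ = 0.452435.
With the apex down, the centroid sits h/3 = 3.17/3 = 1.05667 m below the base (the top edge), so y_c = 0.9 + 1.05667 = 1.95667 m and h_c = 1.95667 × 0.452435 = 0.885266 m.
A = ½ × 2.8 × 3.17 = 4.438 m².
Resultant F = γ·h_c·A = 8.77014 × 0.885266 × 4.438 = 34.4562 kN.
I_c = b·h³/36 = 2.8 × 3.17³/36 = 2.47761 m⁴.
Centre of pressure: y_p = y_c + I_c/(y_c·A) = 1.95667 + 2.47761/(1.95667 × 4.438) = 1.95667 + 0.285317 = 2.24199 m along the plane.
The resultant acts 1.05667 + 0.285317 = 1.34199 m (along the plate) below the hinge at the top edge, so the moment about the hinge is M = F × 1.34199 = 34.4562 × 1.34199 = 46.2399 kN·m.
A normal force at the bottom, 3.17 m from the hinge, must supply this moment: P = 46.2399/3.17 = 14.5867 kN.

P ≈ 14.6 kN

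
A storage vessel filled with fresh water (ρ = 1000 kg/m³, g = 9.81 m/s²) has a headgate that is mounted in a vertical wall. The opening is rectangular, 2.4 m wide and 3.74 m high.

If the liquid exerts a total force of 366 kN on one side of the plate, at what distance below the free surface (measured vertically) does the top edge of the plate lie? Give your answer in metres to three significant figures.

γ = ρg = 1000 × 9.81 = 9810 N/m³ = 9.81 kN/m³.
A = 2.4 × 3.74 = 8.976 m².
From F = γ·h_c·A, the centroid depth is h_c = 366/(9.81 × 8.976) = 4.15651 m.
The centroid lies 3.74/2 = 1.87 m below the top edge, so the top edge sits at h_top = 4.15651 − 1.87 = 2.28651 m below the surface.

d_top ≈ 2.29 m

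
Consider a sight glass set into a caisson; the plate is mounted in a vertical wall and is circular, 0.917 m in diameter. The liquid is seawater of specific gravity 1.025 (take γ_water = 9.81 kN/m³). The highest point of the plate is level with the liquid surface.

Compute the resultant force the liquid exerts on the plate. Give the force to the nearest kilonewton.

F ≈ 3 kN

γ = 1.025 × 9.81 = 10.05525 kN/m³.
The centroid is at the centre, 0.4585 m below the top of the plate, so the centroid depth is h_c = 0.4585 m.
A = π(0.4585)² = 0.660433 m².
Resultant F = γ·h_c·A = 10.05525 × 0.4585 × 0.660433 = 3.04482 kN.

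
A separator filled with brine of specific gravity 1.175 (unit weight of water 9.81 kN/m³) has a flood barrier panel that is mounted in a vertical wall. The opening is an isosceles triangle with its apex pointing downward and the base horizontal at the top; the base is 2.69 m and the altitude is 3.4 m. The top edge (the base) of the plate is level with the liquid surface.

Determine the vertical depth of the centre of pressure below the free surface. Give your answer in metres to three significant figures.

h_p = 1.70 m

γ = 1.175 × 9.81 = 11.52675 kN/m³.
With the apex down, the centroid sits h/3 = 3.4/3 = 1.13333 m below the base (the top edge), so the centroid depth is h_c = 1.13333 m.
A = ½ × 2.69 × 3.4 = 4.573 m².
Resultant F = γ·h_c·A = 11.52675 × 1.13333 × 4.573 = 59.7399 kN.
I_c = b·h³/36 = 2.69 × 3.4³/36 = 2.93688 m⁴.
Centre of pressure: y_p = y_c + I_c/(y_c·A) = 1.13333 + 2.93688/(1.13333 × 4.573) = 1.13333 + 0.566668 = 1.7 m along the plane.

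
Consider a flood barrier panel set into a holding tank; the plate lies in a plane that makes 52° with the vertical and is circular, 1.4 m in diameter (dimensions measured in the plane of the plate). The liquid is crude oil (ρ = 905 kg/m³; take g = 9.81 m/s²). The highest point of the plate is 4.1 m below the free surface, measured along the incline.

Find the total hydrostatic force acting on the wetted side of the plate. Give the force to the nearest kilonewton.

γ = ρg = 905 × 9.81 / 1000 = 8.87805 kN/m³.
The plate makes 52° with the vertical, i.e. θ = 90° − 52° = 38° to the horizontal. Measuring y along the incline from the free-surface line, vertical depth h = y·sinθ with sinθ = 0.615661.
The centroid is at the centre, 0.7 m below the top of the plate, so y_c = 4.1 + 0.7 = 4.8 m and h_c = 4.8 × 0.615661 = 2.95517 m.
A = π(0.7)² = 1.53938 m².
Resultant F = γ·h_c·A = 8.87805 × 2.95517 × 1.53938 = 40.3874 kN.

F ≈ 40 kN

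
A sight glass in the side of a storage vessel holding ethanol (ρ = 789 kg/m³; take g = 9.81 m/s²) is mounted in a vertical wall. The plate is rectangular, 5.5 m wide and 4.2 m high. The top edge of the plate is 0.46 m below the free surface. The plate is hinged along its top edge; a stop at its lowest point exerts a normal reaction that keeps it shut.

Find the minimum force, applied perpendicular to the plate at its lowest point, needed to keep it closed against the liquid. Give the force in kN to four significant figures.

γ = ρg = 789 × 9.81 / 1000 = 7.74009 kN/m³.
The centroid lies 4.2/2 = 2.1 m below the top edge, so the centroid depth is h_c = 0.46 + 2.1 = 2.56 m.
A = 5.5 × 4.2 = 23.1 m².
Resultant F = γ·h_c·A = 7.74009 × 2.56 × 23.1 = 457.718 kN.
I_c = b·h³/12 = 5.5 × 4.2³/12 = 33.957 m⁴.
Centre of pressure: y_p = y_c + I_c/(y_c·A) = 2.56 + 33.957/(2.56 × 23.1) = 2.56 + 0.574219 = 3.13422 m along the plane.
The resultant acts 2.1 + 0.574219 = 2.67422 m (along the plate) below the hinge at the top edge, so the moment about the hinge is M = F × 2.67422 = 457.718 × 2.67422 = 1224.04 kN·m.
A normal force at the bottom, 4.2 m from the hinge, must supply this moment: P = 1224.04/4.2 = 291.438 kN.

P ≈ 291.4 kN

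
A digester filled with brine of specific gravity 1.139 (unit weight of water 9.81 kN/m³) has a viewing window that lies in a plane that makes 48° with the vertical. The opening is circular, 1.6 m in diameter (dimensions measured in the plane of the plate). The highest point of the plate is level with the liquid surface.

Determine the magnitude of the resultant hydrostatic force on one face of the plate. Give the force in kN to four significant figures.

γ = 1.139 × 9.81 = 11.17359 kN/m³.
The plate makes 48° with the vertical, i.e. θ = 90° − 48° = 42° to the horizontal. Measuring y along the incline from the free-surface line, vertical depth h = y·sinθ with sinθ = 0.669131.
The centroid is at the centre, 0.8 m below the top of the plate, so y_c = 0.8 m and h_c = 0.8 × 0.669131 = 0.535305 m.
A = π(0.8)² = 2.01062 m².
Resultant F = γ·h_c·A = 11.17359 × 0.535305 × 2.01062 = 12.0261 kN.

F ≈ 12.03 kN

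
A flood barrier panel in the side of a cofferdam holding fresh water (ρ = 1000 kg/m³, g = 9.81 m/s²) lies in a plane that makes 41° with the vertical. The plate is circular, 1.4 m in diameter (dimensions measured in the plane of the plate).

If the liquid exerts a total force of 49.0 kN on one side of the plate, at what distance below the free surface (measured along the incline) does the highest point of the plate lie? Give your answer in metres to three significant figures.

y_top ≈ 3.60 m

γ = ρg = 1000 × 9.81 = 9810 N/m³ = 9.81 kN/m³.
A = π(0.7)² = 1.53938 m².
From F = γ·h_c·A, the centroid depth is h_c = 49.0/(9.81 × 1.53938) = 3.24475 m.
The plate makes 41° with the vertical, i.e. θ = 90° − 41° = 49° to the horizontal. Measuring y along the incline from the free-surface line, vertical depth h = y·sinθ with sinθ = 0.754710.
Along the incline, y_c = h_c/sinθ = 3.24475/0.754710 = 4.29933 m.
The centroid is at the centre, 0.7 m below the top of the plate, so the highest point sits at y_top = 4.29933 − 0.7 = 3.59933 m along the incline.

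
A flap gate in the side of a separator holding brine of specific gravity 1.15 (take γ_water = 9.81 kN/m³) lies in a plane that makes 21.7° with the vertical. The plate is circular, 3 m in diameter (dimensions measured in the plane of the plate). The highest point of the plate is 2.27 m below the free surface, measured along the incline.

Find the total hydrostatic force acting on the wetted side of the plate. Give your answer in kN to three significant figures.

F ≈ 279 kN

γ = 1.15 × 9.81 = 11.2815 kN/m³.
The plate makes 21.7° with the vertical, i.e. θ = 90° − 21.7° = 68.3° to the horizontal. Measuring y along the incline from the free-surface line, vertical depth h = y·sinθ with sinθ = 0.929133.
The centroid is at the centre, 1.5 m below the top of the plate, so y_c = 2.27 + 1.5 = 3.77 m and h_c = 3.77 × 0.929133 = 3.50283 m.
A = π(1.5)² = 7.06858 m².
Resultant F = γ·h_c·A = 11.2815 × 3.50283 × 7.06858 = 279.33 kN.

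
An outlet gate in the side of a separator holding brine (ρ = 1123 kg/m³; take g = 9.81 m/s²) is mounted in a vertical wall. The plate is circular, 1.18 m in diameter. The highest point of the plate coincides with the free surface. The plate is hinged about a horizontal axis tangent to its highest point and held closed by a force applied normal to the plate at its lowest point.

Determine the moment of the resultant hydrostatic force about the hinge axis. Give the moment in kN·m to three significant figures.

M ≈ 5.24 kN·m

γ = ρg = 1123 × 9.81 / 1000 = 11.01663 kN/m³.
The centroid is at the centre, 0.59 m below the top of the plate, so the centroid depth is h_c = 0.59 m.
A = π(0.59)² = 1.09359 m².
Resultant F = γ·h_c·A = 11.01663 × 0.59 × 1.09359 = 7.10813 kN.
I_c = πr⁴/4 = π × 0.59⁴/4 = 0.0951695 m⁴.
Centre of pressure: y_p = y_c + I_c/(y_c·A) = 0.59 + 0.0951695/(0.59 × 1.09359) = 0.59 + 0.1475 = 0.7375 m along the plane.
The resultant acts 0.59 + 0.1475 = 0.7375 m (along the plate) below the hinge at the top edge, so the moment about the hinge is M = F × 0.7375 = 7.10813 × 0.7375 = 5.24225 kN·m.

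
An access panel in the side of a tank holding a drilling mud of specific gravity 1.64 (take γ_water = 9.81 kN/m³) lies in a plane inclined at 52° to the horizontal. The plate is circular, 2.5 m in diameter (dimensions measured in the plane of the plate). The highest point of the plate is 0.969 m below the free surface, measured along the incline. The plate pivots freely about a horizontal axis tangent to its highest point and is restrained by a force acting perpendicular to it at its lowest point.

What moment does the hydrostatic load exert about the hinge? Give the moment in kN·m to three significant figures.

M ≈ 197 kN·m

γ = 1.64 × 9.81 = 16.0884 kN/m³.
Let θ = 52° be the plate's angle to the horizontal; measure y along the incline from where the plane meets the free surface. Vertical depth h = y·sinθ with sinθ = 0.788011.
The centroid is at the centre, 1.25 m below the top of the plate, so y_c = 0.969 + 1.25 = 2.219 m and h_c = 2.219 × 0.788011 = 1.7486 m.
A = π(1.25)² = 4.90874 m².
Resultant F = γ·h_c·A = 16.0884 × 1.7486 × 4.90874 = 138.094 kN.
I_c = πr⁴/4 = π × 1.25⁴/4 = 1.91748 m⁴.
Centre of pressure: y_p = y_c + I_c/(y_c·A) = 2.219 + 1.91748/(2.219 × 4.90874) = 2.219 + 0.176037 = 2.39504 m along the plane.
The resultant acts 1.25 + 0.176037 = 1.42604 m (along the plate) below the hinge at the top edge, so the moment about the hinge is M = F × 1.42604 = 138.094 × 1.42604 = 196.928 kN·m.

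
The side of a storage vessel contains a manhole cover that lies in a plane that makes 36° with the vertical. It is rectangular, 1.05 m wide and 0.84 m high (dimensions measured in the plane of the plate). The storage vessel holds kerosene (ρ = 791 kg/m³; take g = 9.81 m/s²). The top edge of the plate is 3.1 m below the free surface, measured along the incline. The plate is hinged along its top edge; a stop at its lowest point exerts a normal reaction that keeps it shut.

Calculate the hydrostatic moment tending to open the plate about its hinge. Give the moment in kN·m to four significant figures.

γ = ρg = 791 × 9.81 / 1000 = 7.75971 kN/m³.
The plate makes 36° with the vertical, i.e. θ = 90° − 36° = 54° to the horizontal. Measuring y along the incline from the free-surface line, vertical depth h = y·sinθ with sinθ = 0.809017.
The centroid lies 0.84/2 = 0.42 m below the top edge, so y_c = 3.1 + 0.42 = 3.52 m and h_c = 3.52 × 0.809017 = 2.84774 m.
A = 1.05 × 0.84 = 0.882 m².
Resultant F = γ·h_c·A = 7.75971 × 2.84774 × 0.882 = 19.4901 kN.
I_c = b·h³/12 = 1.05 × 0.84³/12 = 0.0518616 m⁴.
Centre of pressure: y_p = y_c + I_c/(y_c·A) = 3.52 + 0.0518616/(3.52 × 0.882) = 3.52 + 0.0167045 = 3.5367 m along the plane.
The resultant acts 0.42 + 0.0167045 = 0.436704 m (along the plate) below the hinge at the top edge, so the moment about the hinge is M = F × 0.436704 = 19.4901 × 0.436704 = 8.5114 kN·m.

M ≈ 8.511 kN·m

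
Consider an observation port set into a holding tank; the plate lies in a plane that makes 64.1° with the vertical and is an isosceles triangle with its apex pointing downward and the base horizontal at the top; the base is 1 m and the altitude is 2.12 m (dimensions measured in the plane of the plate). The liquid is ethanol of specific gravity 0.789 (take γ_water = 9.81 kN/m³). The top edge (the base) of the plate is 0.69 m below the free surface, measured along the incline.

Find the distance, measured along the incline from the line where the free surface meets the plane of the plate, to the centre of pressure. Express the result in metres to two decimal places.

γ = 0.789 × 9.81 = 7.74009 kN/m³.
The plate makes 64.1° with the vertical, i.e. θ = 90° − 64.1° = 25.9° to the horizontal. Measuring y along the incline from the free-surface line, vertical depth h = y·sinθ with sinθ = 0.436802.
With the apex down, the centroid sits h/3 = 2.12/3 = 0.706667 m below the base (the top edge), so y_c = 0.69 + 0.706667 = 1.39667 m and h_c = 1.39667 × 0.436802 = 0.610068 m.
A = ½ × 1 × 2.12 = 1.06 m².
Resultant F = γ·h_c·A = 7.74009 × 0.610068 × 1.06 = 5.0053 kN.
I_c = b·h³/36 = 1 × 2.12³/36 = 0.26467 m⁴.
Centre of pressure: y_p = y_c + I_c/(y_c·A) = 1.39667 + 0.26467/(1.39667 × 1.06) = 1.39667 + 0.178774 = 1.57544 m along the plane.

y_p = 1.58 m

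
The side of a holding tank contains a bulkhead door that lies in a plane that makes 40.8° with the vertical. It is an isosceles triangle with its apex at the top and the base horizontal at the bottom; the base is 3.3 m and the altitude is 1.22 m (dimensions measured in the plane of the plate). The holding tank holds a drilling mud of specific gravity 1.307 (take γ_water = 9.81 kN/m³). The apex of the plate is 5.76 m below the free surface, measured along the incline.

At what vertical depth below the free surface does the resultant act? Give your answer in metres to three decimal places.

h_p = 4.986 m

γ = 1.307 × 9.81 = 12.82167 kN/m³.
The plate makes 40.8° with the vertical, i.e. θ = 90° − 40.8° = 49.2° to the horizontal. Measuring y along the incline from the free-surface line, vertical depth h = y·sinθ with sinθ = 0.756995.
With the apex up, the centroid sits 2h/3 = 2 × 1.22/3 = 0.813333 m below the apex, so y_c = 5.76 + 0.813333 = 6.57333 m and h_c = 6.57333 × 0.756995 = 4.97598 m.
A = ½ × 3.3 × 1.22 = 2.013 m².
Resultant F = γ·h_c·A = 12.82167 × 4.97598 × 2.013 = 128.43 kN.
I_c = b·h³/36 = 3.3 × 1.22³/36 = 0.166453 m⁴.
Centre of pressure: y_p = y_c + I_c/(y_c·A) = 6.57333 + 0.166453/(6.57333 × 2.013) = 6.57333 + 0.0125795 = 6.58591 m along the plane.
Vertically, h_p = y_p·sinθ = 6.58591 × 0.756995 = 4.9855 m.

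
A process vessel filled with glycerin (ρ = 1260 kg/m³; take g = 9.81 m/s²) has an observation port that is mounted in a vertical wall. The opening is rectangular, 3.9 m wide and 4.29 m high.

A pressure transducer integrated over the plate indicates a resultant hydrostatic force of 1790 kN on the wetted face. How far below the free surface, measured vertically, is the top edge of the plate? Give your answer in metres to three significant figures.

d_top ≈ 6.51 m

γ = ρg = 1260 × 9.81 / 1000 = 12.3606 kN/m³.
A = 3.9 × 4.29 = 16.731 m².
From F = γ·h_c·A, the centroid depth is h_c = 1790/(12.3606 × 16.731) = 8.65549 m.
The centroid lies 4.29/2 = 2.145 m below the top edge, so the top edge sits at h_top = 8.65549 − 2.145 = 6.51049 m below the surface.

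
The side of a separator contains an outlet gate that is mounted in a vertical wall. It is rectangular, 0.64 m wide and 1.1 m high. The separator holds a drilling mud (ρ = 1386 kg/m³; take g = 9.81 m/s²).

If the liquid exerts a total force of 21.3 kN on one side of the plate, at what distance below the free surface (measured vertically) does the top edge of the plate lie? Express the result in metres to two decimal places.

γ = ρg = 1386 × 9.81 / 1000 = 13.59666 kN/m³.
A = 0.64 × 1.1 = 0.704 m².
From F = γ·h_c·A, the centroid depth is h_c = 21.3/(13.59666 × 0.704) = 2.22523 m.
The centroid lies 1.1/2 = 0.55 m below the top edge, so the top edge sits at h_top = 2.22523 − 0.55 = 1.67523 m below the surface.

d_top ≈ 1.68 m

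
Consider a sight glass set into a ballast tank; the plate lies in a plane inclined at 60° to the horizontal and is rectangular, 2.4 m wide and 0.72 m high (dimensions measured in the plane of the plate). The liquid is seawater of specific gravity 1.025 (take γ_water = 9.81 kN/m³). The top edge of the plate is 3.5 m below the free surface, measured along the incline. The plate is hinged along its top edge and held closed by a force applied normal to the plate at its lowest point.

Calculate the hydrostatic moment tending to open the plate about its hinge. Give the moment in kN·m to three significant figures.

γ = 1.025 × 9.81 = 10.05525 kN/m³.
Let θ = 60° be the plate's angle to the horizontal; measure y along the incline from where the plane meets the free surface. Vertical depth h = y·sinθ with sinθ = 0.866025.
The centroid lies 0.72/2 = 0.36 m below the top edge, so y_c = 3.5 + 0.36 = 3.86 m and h_c = 3.86 × 0.866025 = 3.34286 m.
A = 2.4 × 0.72 = 1.728 m².
Resultant F = γ·h_c·A = 10.05525 × 3.34286 × 1.728 = 58.0838 kN.
I_c = b·h³/12 = 2.4 × 0.72³/12 = 0.0746496 m⁴.
Centre of pressure: y_p = y_c + I_c/(y_c·A) = 3.86 + 0.0746496/(3.86 × 1.728) = 3.86 + 0.0111917 = 3.87119 m along the plane.
The resultant acts 0.36 + 0.0111917 = 0.371192 m (along the plate) below the hinge at the top edge, so the moment about the hinge is M = F × 0.371192 = 58.0838 × 0.371192 = 21.5602 kN·m.

M ≈ 21.6 kN·m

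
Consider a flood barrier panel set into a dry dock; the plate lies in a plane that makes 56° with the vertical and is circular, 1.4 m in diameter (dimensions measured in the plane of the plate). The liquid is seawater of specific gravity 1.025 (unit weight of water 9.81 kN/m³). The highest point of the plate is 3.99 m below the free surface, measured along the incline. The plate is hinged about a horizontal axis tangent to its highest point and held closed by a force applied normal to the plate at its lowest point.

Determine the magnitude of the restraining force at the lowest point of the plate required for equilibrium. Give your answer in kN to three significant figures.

γ = 1.025 × 9.81 = 10.05525 kN/m³.
The plate makes 56° with the vertical, i.e. θ = 90° − 56° = 34° to the horizontal. Measuring y along the incline from the free-surface line, vertical depth h = y·sinθ with sinθ = 0.559193.
The centroid is at the centre, 0.7 m below the top of the plate, so y_c = 3.99 + 0.7 = 4.69 m and h_c = 4.69 × 0.559193 = 2.62262 m.
A = π(0.7)² = 1.53938 m².
Resultant F = γ·h_c·A = 10.05525 × 2.62262 × 1.53938 = 40.5951 kN.
I_c = πr⁴/4 = π × 0.7⁴/4 = 0.188574 m⁴.
Centre of pressure: y_p = y_c + I_c/(y_c·A) = 4.69 + 0.188574/(4.69 × 1.53938) = 4.69 + 0.0261194 = 4.71612 m along the plane.
The resultant acts 0.7 + 0.0261194 = 0.726119 m (along the plate) below the hinge at the top edge, so the moment about the hinge is M = F × 0.726119 = 40.5951 × 0.726119 = 29.4769 kN·m.
A normal force at the bottom, 1.4 m from the hinge, must supply this moment: P = 29.4769/1.4 = 21.0549 kN.

P ≈ 21.1 kN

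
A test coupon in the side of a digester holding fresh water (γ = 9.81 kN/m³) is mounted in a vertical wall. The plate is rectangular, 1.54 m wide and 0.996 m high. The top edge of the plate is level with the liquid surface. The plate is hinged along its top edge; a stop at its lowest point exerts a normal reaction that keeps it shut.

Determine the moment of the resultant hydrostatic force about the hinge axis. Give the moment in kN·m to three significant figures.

γ = 9.81 kN/m³.
The centroid lies 0.996/2 = 0.498 m below the top edge, so the centroid depth is h_c = 0.498 m.
A = 1.54 × 0.996 = 1.53384 m².
Resultant F = γ·h_c·A = 9.81 × 0.498 × 1.53384 = 7.49339 kN.
I_c = b·h³/12 = 1.54 × 0.996³/12 = 0.126799 m⁴.
Centre of pressure: y_p = y_c + I_c/(y_c·A) = 0.498 + 0.126799/(0.498 × 1.53384) = 0.498 + 0.165999 = 0.663999 m along the plane.
The resultant acts 0.498 + 0.165999 = 0.663999 m (along the plate) below the hinge at the top edge, so the moment about the hinge is M = F × 0.663999 = 7.49339 × 0.663999 = 4.9756 kN·m.

M ≈ 4.98 kN·m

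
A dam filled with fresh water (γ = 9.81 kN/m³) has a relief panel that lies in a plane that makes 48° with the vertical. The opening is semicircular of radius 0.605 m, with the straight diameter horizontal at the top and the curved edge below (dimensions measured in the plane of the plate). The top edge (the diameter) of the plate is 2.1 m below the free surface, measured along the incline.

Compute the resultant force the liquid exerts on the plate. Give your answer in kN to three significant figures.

γ = 9.81 kN/m³.
The plate makes 48° with the vertical, i.e. θ = 90° − 48° = 42° to the horizontal. Measuring y along the incline from the free-surface line, vertical depth h = y·sinθ with sinθ = 0.669131.
The centroid of a semicircle lies 4r/(3π) = 0.25677 m from the diameter, here below the top edge, so y_c = 2.1 + 0.25677 = 2.35677 m and h_c = 2.35677 × 0.669131 = 1.57699 m.
A = πr²/2 = π × 0.605²/2 = 0.574951 m².
Resultant F = γ·h_c·A = 9.81 × 1.57699 × 0.574951 = 8.89465 kN.

F ≈ 8.89 kN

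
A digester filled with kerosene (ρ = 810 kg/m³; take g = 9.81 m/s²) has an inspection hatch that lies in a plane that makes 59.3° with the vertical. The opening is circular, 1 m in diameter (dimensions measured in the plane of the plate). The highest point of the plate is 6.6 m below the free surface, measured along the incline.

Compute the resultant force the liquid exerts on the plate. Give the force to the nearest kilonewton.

F ≈ 23 kN

γ = ρg = 810 × 9.81 / 1000 = 7.9461 kN/m³.
The plate makes 59.3° with the vertical, i.e. θ = 90° − 59.3° = 30.7° to the horizontal. Measuring y along the incline from the free-surface line, vertical depth h = y·sinθ with sinθ = 0.510543.
The centroid is at the centre, 0.5 m below the top of the plate, so y_c = 6.6 + 0.5 = 7.1 m and h_c = 7.1 × 0.510543 = 3.62486 m.
A = π(0.5)² = 0.785398 m².
Resultant F = γ·h_c·A = 7.9461 × 3.62486 × 0.785398 = 22.6222 kN.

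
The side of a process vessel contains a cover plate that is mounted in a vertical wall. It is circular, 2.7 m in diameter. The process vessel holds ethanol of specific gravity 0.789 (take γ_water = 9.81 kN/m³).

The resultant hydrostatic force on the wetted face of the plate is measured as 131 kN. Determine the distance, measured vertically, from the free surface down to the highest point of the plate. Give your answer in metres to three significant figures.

γ = 0.789 × 9.81 = 7.74009 kN/m³.
A = π(1.35)² = 5.72555 m².
From F = γ·h_c·A, the centroid depth is h_c = 131/(7.74009 × 5.72555) = 2.95602 m.
The centroid is at the centre, 1.35 m below the top of the plate, so the highest point sits at h_top = 2.95602 − 1.35 = 1.60602 m below the surface.

d_top ≈ 1.61 m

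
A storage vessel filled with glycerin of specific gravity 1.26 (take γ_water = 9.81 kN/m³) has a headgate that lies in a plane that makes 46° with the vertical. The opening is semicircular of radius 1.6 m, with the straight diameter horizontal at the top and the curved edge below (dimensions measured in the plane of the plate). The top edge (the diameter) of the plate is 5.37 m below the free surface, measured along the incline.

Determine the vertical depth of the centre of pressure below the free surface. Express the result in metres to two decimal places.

h_p = 4.22 m

γ = 1.26 × 9.81 = 12.3606 kN/m³.
The plate makes 46° with the vertical, i.e. θ = 90° − 46° = 44° to the horizontal. Measuring y along the incline from the free-surface line, vertical depth h = y·sinθ with sinθ = 0.694658.
The centroid of a semicircle lies 4r/(3π) = 0.679061 m from the diameter, here below the top edge, so y_c = 5.37 + 0.679061 = 6.04906 m and h_c = 6.04906 × 0.694658 = 4.20203 m.
A = πr²/2 = π × 1.6²/2 = 4.02124 m².
Resultant F = γ·h_c·A = 12.3606 × 4.20203 × 4.02124 = 208.862 kN.
I_c = (π/8 − 8/(9π))·r⁴ = 0.109757 × 1.6⁴ = 0.719303 m⁴.
Centre of pressure: y_p = y_c + I_c/(y_c·A) = 6.04906 + 0.719303/(6.04906 × 4.02124) = 6.04906 + 0.0295709 = 6.07863 m along the plane.
Vertically, h_p = y_p·sinθ = 6.07863 × 0.694658 = 4.22257 m.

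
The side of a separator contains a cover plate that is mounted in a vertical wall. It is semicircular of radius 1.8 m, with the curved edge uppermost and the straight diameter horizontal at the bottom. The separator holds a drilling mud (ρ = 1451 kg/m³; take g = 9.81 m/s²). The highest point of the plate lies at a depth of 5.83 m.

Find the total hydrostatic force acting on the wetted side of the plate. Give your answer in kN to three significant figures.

γ = ρg = 1451 × 9.81 / 1000 = 14.23431 kN/m³.
The centroid lies 4r/(3π) = 0.763944 m above the diameter, so r − 4r/(3π) = 1.8 − 0.763944 = 1.03606 m below the topmost point, so the centroid depth is h_c = 5.83 + 1.03606 = 6.86606 m.
A = πr²/2 = π × 1.8²/2 = 5.08938 m².
Resultant F = γ·h_c·A = 14.23431 × 6.86606 × 5.08938 = 497.404 kN.

F ≈ 497 kN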